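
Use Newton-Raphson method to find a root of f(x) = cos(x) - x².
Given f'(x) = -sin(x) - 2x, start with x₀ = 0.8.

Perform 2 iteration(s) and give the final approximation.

f(x) = cos(x) - x²
f'(x) = -sin(x) - 2x
x₀ = 0.8

Newton-Raphson formula: x_{n+1} = x_n - f(x_n)/f'(x_n)

Iteration 1:
  f(0.800000) = 0.056707
  f'(0.800000) = -2.317356
  x_1 = 0.800000 - 0.056707/(-2.317356) = 0.824470
Iteration 2:
  f(0.824470) = -0.000806
  f'(0.824470) = -2.383129
  x_2 = 0.824470 - (-0.000806)/(-2.383129) = 0.824132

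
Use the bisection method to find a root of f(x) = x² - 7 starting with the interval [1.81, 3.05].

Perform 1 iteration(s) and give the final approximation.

f(x) = x² - 7
Initial interval: [1.81, 3.05]

Iteration 1:
  c_1 = (1.810000 + 3.050000)/2 = 2.430000
  f(c_1) = f(2.430000) = -1.095100
  f(a) × f(c) ≥ 0, new interval: [2.430000, 3.050000]

After 1 iteration(s), the approximation is c_1 = 2.430000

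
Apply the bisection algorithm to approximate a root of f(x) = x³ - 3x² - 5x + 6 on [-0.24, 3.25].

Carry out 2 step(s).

f(x) = x³ - 3x² - 5x + 6
Initial interval: [-0.24, 3.25]

Iteration 1:
  c_1 = (-0.240000 + 3.250000)/2 = 1.505000
  f(c_1) = f(1.505000) = -4.911212
  f(a) × f(c) < 0, new interval: [-0.240000, 1.505000]
Iteration 2:
  c_2 = (-0.240000 + 1.505000)/2 = 0.632500
  f(c_2) = f(0.632500) = 1.890367
  f(a) × f(c) ≥ 0, new interval: [0.632500, 1.505000]

After 2 iteration(s), the approximation is c_2 = 0.632500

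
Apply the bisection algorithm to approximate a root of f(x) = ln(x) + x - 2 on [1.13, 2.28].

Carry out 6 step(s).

f(x) = ln(x) + x - 2
Initial interval: [1.13, 2.28]

Iteration 1:
  c_1 = (1.130000 + 2.280000)/2 = 1.705000
  f(c_1) = f(1.705000) = 0.238565
  f(a) × f(c) < 0, new interval: [1.130000, 1.705000]
Iteration 2:
  c_2 = (1.130000 + 1.705000)/2 = 1.417500
  f(c_2) = f(1.417500) = -0.233605
  f(a) × f(c) ≥ 0, new interval: [1.417500, 1.705000]
Iteration 3:
  c_3 = (1.417500 + 1.705000)/2 = 1.561250
  f(c_3) = f(1.561250) = 0.006737
  f(a) × f(c) < 0, new interval: [1.417500, 1.561250]
Iteration 4:
  c_4 = (1.417500 + 1.561250)/2 = 1.489375
  f(c_4) = f(1.489375) = -0.112268
  f(a) × f(c) ≥ 0, new interval: [1.489375, 1.561250]
Iteration 5:
  c_5 = (1.489375 + 1.561250)/2 = 1.525312
  f(c_5) = f(1.525312) = -0.052488
  f(a) × f(c) ≥ 0, new interval: [1.525312, 1.561250]
Iteration 6:
  c_6 = (1.525312 + 1.561250)/2 = 1.543281
  f(c_6) = f(1.543281) = -0.022808
  f(a) × f(c) ≥ 0, new interval: [1.543281, 1.561250]

After 6 iteration(s), the approximation is c_6 = 1.543281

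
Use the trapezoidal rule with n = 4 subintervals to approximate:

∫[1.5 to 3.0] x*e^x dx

f(x) = x*e^x
a = 1.5, b = 3.0, n = 4
h = (b - a)/n = 0.375000

Trapezoidal rule: (h/2)[f(x₀) + 2f(x₁) + 2f(x₂) + ... + f(xₙ)]

x_0 = 1.5000, f(x_0) = 6.722534, coefficient = 1
x_1 = 1.8750, f(x_1) = 12.226536, coefficient = 2
x_2 = 2.2500, f(x_2) = 21.347406, coefficient = 2
x_3 = 2.6250, f(x_3) = 36.237007, coefficient = 2
x_4 = 3.0000, f(x_4) = 60.256611, coefficient = 1

I ≈ (0.375000/2) × 206.601042 = 38.737695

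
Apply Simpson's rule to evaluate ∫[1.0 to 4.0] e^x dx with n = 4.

f(x) = e^x
a = 1.0, b = 4.0, n = 4
h = (b - a)/n = 0.750000

Simpson's rule: (h/3)[f(x₀) + 4f(x₁) + 2f(x₂) + ... + f(xₙ)]

x_0 = 1.0000, f(x_0) = 2.718282, coefficient = 1
x_1 = 1.7500, f(x_1) = 5.754603, coefficient = 4
x_2 = 2.5000, f(x_2) = 12.182494, coefficient = 2
x_3 = 3.2500, f(x_3) = 25.790340, coefficient = 4
x_4 = 4.0000, f(x_4) = 54.598150, coefficient = 1

I ≈ (0.750000/3) × 207.861190 = 51.965298
Exact value: 51.879868
Error: 0.085429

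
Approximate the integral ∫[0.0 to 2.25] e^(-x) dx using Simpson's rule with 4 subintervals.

f(x) = e^(-x)
a = 0.0, b = 2.25, n = 4
h = (b - a)/n = 0.562500

Simpson's rule: (h/3)[f(x₀) + 4f(x₁) + 2f(x₂) + ... + f(xₙ)]

x_0 = 0.0000, f(x_0) = 1.000000, coefficient = 1
x_1 = 0.5625, f(x_1) = 0.569783, coefficient = 4
x_2 = 1.1250, f(x_2) = 0.324652, coefficient = 2
x_3 = 1.6875, f(x_3) = 0.184981, coefficient = 4
x_4 = 2.2500, f(x_4) = 0.105399, coefficient = 1

I ≈ (0.562500/3) × 4.773761 = 0.895080
Exact value: 0.894601
Error: 0.000479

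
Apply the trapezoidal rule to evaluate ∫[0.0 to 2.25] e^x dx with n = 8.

f(x) = e^x
a = 0.0, b = 2.25, n = 8
h = (b - a)/n = 0.281250

Trapezoidal rule: (h/2)[f(x₀) + 2f(x₁) + 2f(x₂) + ... + f(xₙ)]

x_0 = 0.0000, f(x_0) = 1.000000, coefficient = 1
x_1 = 0.2812, f(x_1) = 1.324785, coefficient = 2
x_2 = 0.5625, f(x_2) = 1.755055, coefficient = 2
x_3 = 0.8438, f(x_3) = 2.325070, coefficient = 2
x_4 = 1.1250, f(x_4) = 3.080217, coefficient = 2
x_5 = 1.4062, f(x_5) = 4.080624, coefficient = 2
x_6 = 1.6875, f(x_6) = 5.405949, coefficient = 2
x_7 = 1.9688, f(x_7) = 7.161719, coefficient = 2
x_8 = 2.2500, f(x_8) = 9.487736, coefficient = 1

I ≈ (0.281250/2) × 60.754572 = 8.543612
Exact value: 8.487736
Error: 0.055876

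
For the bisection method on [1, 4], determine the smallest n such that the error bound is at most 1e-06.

We need (b-a)/2^n ≤ 1e-06
(4 - 1)/2^n ≤ 1e-06
3/2^n ≤ 1e-06
2^n ≥ 3000000
n ≥ log₂(3000000) = 21.52
n ≥ 22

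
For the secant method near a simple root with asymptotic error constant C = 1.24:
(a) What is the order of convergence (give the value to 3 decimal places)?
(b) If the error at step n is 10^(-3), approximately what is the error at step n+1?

(a) Secant method has superlinear convergence with order φ = (1+√5)/2 ≈ 1.618.
    This means |e_{n+1}| ≈ C|e_n|^1.618.

(b) With |e_n| = 10^(-3) and C = 1.24:
    |e_{n+1}| ≈ 1.24 × (10^(-3))^1.618 = 1.24 × 10^(-4.85)

(a) ≈ 1.618 (golden ratio); (b) |e_{n+1}| ≈ 1.735e-05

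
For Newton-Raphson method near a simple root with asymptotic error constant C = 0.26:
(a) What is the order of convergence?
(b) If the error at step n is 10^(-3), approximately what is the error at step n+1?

(a) Newton-Raphson has quadratic (order 2) convergence near simple roots.
    This means |e_{n+1}| ≈ C|e_n|².

(b) With |e_n| = 10^(-3) and C = 0.26:
    |e_{n+1}| ≈ 0.26 × (10^(-3))² = 0.26 × 10^(-6)

(a) 2 (quadratic); (b) |e_{n+1}| ≈ 2.600e-07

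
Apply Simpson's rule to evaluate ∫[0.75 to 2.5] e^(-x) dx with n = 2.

f(x) = e^(-x)
a = 0.75, b = 2.5, n = 2
h = (b - a)/n = 0.875000

Simpson's rule: (h/3)[f(x₀) + 4f(x₁) + 2f(x₂) + ... + f(xₙ)]

x_0 = 0.7500, f(x_0) = 0.472367, coefficient = 1
x_1 = 1.6250, f(x_1) = 0.196912, coefficient = 4
x_2 = 2.5000, f(x_2) = 0.082085, coefficient = 1

I ≈ (0.875000/3) × 1.342098 = 0.391445
Exact value: 0.390282
Error: 0.001164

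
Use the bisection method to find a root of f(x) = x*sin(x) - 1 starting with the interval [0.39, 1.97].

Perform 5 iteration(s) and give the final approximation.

f(x) = x*sin(x) - 1
Initial interval: [0.39, 1.97]

Iteration 1:
  c_1 = (0.390000 + 1.970000)/2 = 1.180000
  f(c_1) = f(1.180000) = 0.091035
  f(a) × f(c) < 0, new interval: [0.390000, 1.180000]
Iteration 2:
  c_2 = (0.390000 + 1.180000)/2 = 0.785000
  f(c_2) = f(0.785000) = -0.445142
  f(a) × f(c) ≥ 0, new interval: [0.785000, 1.180000]
Iteration 3:
  c_3 = (0.785000 + 1.180000)/2 = 0.982500
  f(c_3) = f(0.982500) = -0.182671
  f(a) × f(c) ≥ 0, new interval: [0.982500, 1.180000]
Iteration 4:
  c_4 = (0.982500 + 1.180000)/2 = 1.081250
  f(c_4) = f(1.081250) = -0.045747
  f(a) × f(c) ≥ 0, new interval: [1.081250, 1.180000]
Iteration 5:
  c_5 = (1.081250 + 1.180000)/2 = 1.130625
  f(c_5) = f(1.130625) = 0.022852
  f(a) × f(c) < 0, new interval: [1.081250, 1.130625]

After 5 iteration(s), the approximation is c_5 = 1.130625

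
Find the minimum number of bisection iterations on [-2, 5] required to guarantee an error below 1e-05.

We need (b-a)/2^n ≤ 1e-05
(5 - (-2))/2^n ≤ 1e-05
7/2^n ≤ 1e-05
2^n ≥ 700000
n ≥ log₂(700000) = 19.42
n ≥ 20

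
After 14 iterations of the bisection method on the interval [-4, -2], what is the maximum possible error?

Bisection error bound: |error| ≤ (b-a)/2^n
|error| ≤ (-2 - (-4))/2^14 = 2/2^14
|error| ≤ 0.0001220703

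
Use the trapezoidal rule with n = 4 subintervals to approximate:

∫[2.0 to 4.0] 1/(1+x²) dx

f(x) = 1/(1+x²)
a = 2.0, b = 4.0, n = 4
h = (b - a)/n = 0.500000

Trapezoidal rule: (h/2)[f(x₀) + 2f(x₁) + 2f(x₂) + ... + f(xₙ)]

x_0 = 2.0000, f(x_0) = 0.200000, coefficient = 1
x_1 = 2.5000, f(x_1) = 0.137931, coefficient = 2
x_2 = 3.0000, f(x_2) = 0.100000, coefficient = 2
x_3 = 3.5000, f(x_3) = 0.075472, coefficient = 2
x_4 = 4.0000, f(x_4) = 0.058824, coefficient = 1

I ≈ (0.500000/2) × 0.885629 = 0.221407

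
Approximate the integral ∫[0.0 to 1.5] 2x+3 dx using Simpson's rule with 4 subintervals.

f(x) = 2x+3
a = 0.0, b = 1.5, n = 4
h = (b - a)/n = 0.375000

Simpson's rule: (h/3)[f(x₀) + 4f(x₁) + 2f(x₂) + ... + f(xₙ)]

x_0 = 0.0000, f(x_0) = 3.000000, coefficient = 1
x_1 = 0.3750, f(x_1) = 3.750000, coefficient = 4
x_2 = 0.7500, f(x_2) = 4.500000, coefficient = 2
x_3 = 1.1250, f(x_3) = 5.250000, coefficient = 4
x_4 = 1.5000, f(x_4) = 6.000000, coefficient = 1

I ≈ (0.375000/3) × 54.000000 = 6.750000
Exact value: 6.750000
Error: 0.000000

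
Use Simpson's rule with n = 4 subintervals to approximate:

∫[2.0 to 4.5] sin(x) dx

f(x) = sin(x)
a = 2.0, b = 4.5, n = 4
h = (b - a)/n = 0.625000

Simpson's rule: (h/3)[f(x₀) + 4f(x₁) + 2f(x₂) + ... + f(xₙ)]

x_0 = 2.0000, f(x_0) = 0.909297, coefficient = 1
x_1 = 2.6250, f(x_1) = 0.493920, coefficient = 4
x_2 = 3.2500, f(x_2) = -0.108195, coefficient = 2
x_3 = 3.8750, f(x_3) = -0.669405, coefficient = 4
x_4 = 4.5000, f(x_4) = -0.977530, coefficient = 1

I ≈ (0.625000/3) × -0.986561 = -0.205534
Exact value: -0.205351
Error: 0.000183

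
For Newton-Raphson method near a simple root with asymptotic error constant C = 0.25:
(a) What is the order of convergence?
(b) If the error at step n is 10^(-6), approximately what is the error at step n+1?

(a) Newton-Raphson has quadratic (order 2) convergence near simple roots.
    This means |e_{n+1}| ≈ C|e_n|².

(b) With |e_n| = 10^(-6) and C = 0.25:
    |e_{n+1}| ≈ 0.25 × (10^(-6))² = 0.25 × 10^(-12)

(a) 2 (quadratic); (b) |e_{n+1}| ≈ 2.500e-13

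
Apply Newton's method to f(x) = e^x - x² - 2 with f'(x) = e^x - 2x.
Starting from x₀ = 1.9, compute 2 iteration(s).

f(x) = e^x - x² - 2
f'(x) = e^x - 2x
x₀ = 1.9

Newton-Raphson formula: x_{n+1} = x_n - f(x_n)/f'(x_n)

Iteration 1:
  f(1.900000) = 1.075894
  f'(1.900000) = 2.885894
  x_1 = 1.900000 - 1.075894/2.885894 = 1.527189
Iteration 2:
  f(1.527189) = 0.272906
  f'(1.527189) = 1.550834
  x_2 = 1.527189 - 0.272906/1.550834 = 1.351215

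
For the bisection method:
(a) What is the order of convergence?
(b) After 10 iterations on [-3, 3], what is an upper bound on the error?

(a) Bisection has linear (order 1) convergence; the error is halved each step.

(b) Error bound = (b-a)/2^n = (3 - (-3))/2^{10}
    = 6/2^{10}

(a) 1 (linear); (b) error ≤ 5.86e-03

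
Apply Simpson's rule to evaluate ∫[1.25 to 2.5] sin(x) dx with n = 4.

f(x) = sin(x)
a = 1.25, b = 2.5, n = 4
h = (b - a)/n = 0.312500

Simpson's rule: (h/3)[f(x₀) + 4f(x₁) + 2f(x₂) + ... + f(xₙ)]

x_0 = 1.2500, f(x_0) = 0.948985, coefficient = 1
x_1 = 1.5625, f(x_1) = 0.999966, coefficient = 4
x_2 = 1.8750, f(x_2) = 0.954086, coefficient = 2
x_3 = 2.1875, f(x_3) = 0.815789, coefficient = 4
x_4 = 2.5000, f(x_4) = 0.598472, coefficient = 1

I ≈ (0.312500/3) × 10.718648 = 1.116526
Exact value: 1.116466
Error: 0.000060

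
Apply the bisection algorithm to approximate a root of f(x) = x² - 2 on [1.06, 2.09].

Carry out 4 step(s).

f(x) = x² - 2
Initial interval: [1.06, 2.09]

Iteration 1:
  c_1 = (1.060000 + 2.090000)/2 = 1.575000
  f(c_1) = f(1.575000) = 0.480625
  f(a) × f(c) < 0, new interval: [1.060000, 1.575000]
Iteration 2:
  c_2 = (1.060000 + 1.575000)/2 = 1.317500
  f(c_2) = f(1.317500) = -0.264194
  f(a) × f(c) ≥ 0, new interval: [1.317500, 1.575000]
Iteration 3:
  c_3 = (1.317500 + 1.575000)/2 = 1.446250
  f(c_3) = f(1.446250) = 0.091639
  f(a) × f(c) < 0, new interval: [1.317500, 1.446250]
Iteration 4:
  c_4 = (1.317500 + 1.446250)/2 = 1.381875
  f(c_4) = f(1.381875) = -0.090421
  f(a) × f(c) ≥ 0, new interval: [1.381875, 1.446250]

After 4 iteration(s), the approximation is c_4 = 1.381875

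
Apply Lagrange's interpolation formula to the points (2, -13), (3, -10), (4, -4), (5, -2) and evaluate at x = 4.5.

Lagrange interpolation formula:
P(x) = Σ yᵢ × Lᵢ(x)
where Lᵢ(x) = Π_{j≠i} (x - xⱼ)/(xᵢ - xⱼ)

L_0(4.5) = (4.5 - 3)/(2 - 3) × (4.5 - 4)/(2 - 4) × (4.5 - 5)/(2 - 5) = 0.062500
L_1(4.5) = (4.5 - 2)/(3 - 2) × (4.5 - 4)/(3 - 4) × (4.5 - 5)/(3 - 5) = -0.312500
L_2(4.5) = (4.5 - 2)/(4 - 2) × (4.5 - 3)/(4 - 3) × (4.5 - 5)/(4 - 5) = 0.937500
L_3(4.5) = (4.5 - 2)/(5 - 2) × (4.5 - 3)/(5 - 3) × (4.5 - 4)/(5 - 4) = 0.312500

P(4.5) = (-13)×L_0(4.5) + (-10)×L_1(4.5) + (-4)×L_2(4.5) + (-2)×L_3(4.5)
P(4.5) = -2.062500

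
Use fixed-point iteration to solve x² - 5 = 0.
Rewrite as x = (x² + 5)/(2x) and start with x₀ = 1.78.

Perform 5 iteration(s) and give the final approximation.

Equation: x² - 5 = 0
Fixed-point form: x = (x² + 5)/(2x)
x₀ = 1.78

x_1 = g(1.780000) = 2.294494
x_2 = g(2.294494) = 2.236812
x_3 = g(2.236812) = 2.236068
x_4 = g(2.236068) = 2.236068
x_5 = g(2.236068) = 2.236068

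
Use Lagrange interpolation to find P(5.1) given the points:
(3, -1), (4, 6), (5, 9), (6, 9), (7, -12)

Lagrange interpolation formula:
P(x) = Σ yᵢ × Lᵢ(x)
where Lᵢ(x) = Π_{j≠i} (x - xⱼ)/(xᵢ - xⱼ)

L_0(5.1) = (5.1 - 4)/(3 - 4) × (5.1 - 5)/(3 - 5) × (5.1 - 6)/(3 - 6) × (5.1 - 7)/(3 - 7) = 0.007837
L_1(5.1) = (5.1 - 3)/(4 - 3) × (5.1 - 5)/(4 - 5) × (5.1 - 6)/(4 - 6) × (5.1 - 7)/(4 - 7) = -0.059850
L_2(5.1) = (5.1 - 3)/(5 - 3) × (5.1 - 4)/(5 - 4) × (5.1 - 6)/(5 - 6) × (5.1 - 7)/(5 - 7) = 0.987525
L_3(5.1) = (5.1 - 3)/(6 - 3) × (5.1 - 4)/(6 - 4) × (5.1 - 5)/(6 - 5) × (5.1 - 7)/(6 - 7) = 0.073150
L_4(5.1) = (5.1 - 3)/(7 - 3) × (5.1 - 4)/(7 - 4) × (5.1 - 5)/(7 - 5) × (5.1 - 6)/(7 - 6) = -0.008662

P(5.1) = (-1)×L_0(5.1) + 6×L_1(5.1) + 9×L_2(5.1) + 9×L_3(5.1) + (-12)×L_4(5.1)
P(5.1) = 9.283087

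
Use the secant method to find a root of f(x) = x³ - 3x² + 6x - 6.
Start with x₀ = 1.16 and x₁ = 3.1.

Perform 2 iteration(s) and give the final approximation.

f(x) = x³ - 3x² + 6x - 6
x₀ = 1.16, x₁ = 3.1

Secant formula: x_{n+1} = x_n - f(x_n)(x_n - x_{n-1})/(f(x_n) - f(x_{n-1}))

Iteration 1:
  f(1.160000) = -1.515904
  f(3.100000) = 13.561000
  x_2 = 3.100000 - 13.561000×(3.100000 - 1.160000)/(13.561000 - (-1.515904))
       = 1.355057
Iteration 2:
  f(3.100000) = 13.561000
  f(1.355057) = -0.890069
  x_3 = 1.355057 - (-0.890069)×(1.355057 - 3.100000)/(-0.890069 - 13.561000)
       = 1.462531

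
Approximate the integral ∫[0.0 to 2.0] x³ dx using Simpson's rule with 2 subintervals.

f(x) = x³
a = 0.0, b = 2.0, n = 2
h = (b - a)/n = 1.000000

Simpson's rule: (h/3)[f(x₀) + 4f(x₁) + 2f(x₂) + ... + f(xₙ)]

x_0 = 0.0000, f(x_0) = 0.000000, coefficient = 1
x_1 = 1.0000, f(x_1) = 1.000000, coefficient = 4
x_2 = 2.0000, f(x_2) = 8.000000, coefficient = 1

I ≈ (1.000000/3) × 12.000000 = 4.000000
Exact value: 4.000000
Error: 0.000000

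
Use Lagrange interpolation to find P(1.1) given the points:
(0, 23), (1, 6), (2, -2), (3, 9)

Lagrange interpolation formula:
P(x) = Σ yᵢ × Lᵢ(x)
where Lᵢ(x) = Π_{j≠i} (x - xⱼ)/(xᵢ - xⱼ)

L_0(1.1) = (1.1 - 1)/(0 - 1) × (1.1 - 2)/(0 - 2) × (1.1 - 3)/(0 - 3) = -0.028500
L_1(1.1) = (1.1 - 0)/(1 - 0) × (1.1 - 2)/(1 - 2) × (1.1 - 3)/(1 - 3) = 0.940500
L_2(1.1) = (1.1 - 0)/(2 - 0) × (1.1 - 1)/(2 - 1) × (1.1 - 3)/(2 - 3) = 0.104500
L_3(1.1) = (1.1 - 0)/(3 - 0) × (1.1 - 1)/(3 - 1) × (1.1 - 2)/(3 - 2) = -0.016500

P(1.1) = 23×L_0(1.1) + 6×L_1(1.1) + (-2)×L_2(1.1) + 9×L_3(1.1)
P(1.1) = 4.630000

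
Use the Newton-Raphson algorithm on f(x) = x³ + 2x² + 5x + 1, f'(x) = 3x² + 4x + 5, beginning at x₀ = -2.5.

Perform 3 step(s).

f(x) = x³ + 2x² + 5x + 1
f'(x) = 3x² + 4x + 5
x₀ = -2.5

Newton-Raphson formula: x_{n+1} = x_n - f(x_n)/f'(x_n)

Iteration 1:
  f(-2.500000) = -14.625000
  f'(-2.500000) = 13.750000
  x_1 = -2.500000 - (-14.625000)/13.750000 = -1.436364
Iteration 2:
  f(-1.436364) = -5.018957
  f'(-1.436364) = 5.443967
  x_2 = -1.436364 - (-5.018957)/5.443967 = -0.514434
Iteration 3:
  f(-0.514434) = -1.179024
  f'(-0.514434) = 3.736191
  x_3 = -0.514434 - (-1.179024)/3.736191 = -0.198865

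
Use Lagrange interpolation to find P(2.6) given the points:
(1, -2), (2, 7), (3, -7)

Lagrange interpolation formula:
P(x) = Σ yᵢ × Lᵢ(x)
where Lᵢ(x) = Π_{j≠i} (x - xⱼ)/(xᵢ - xⱼ)

L_0(2.6) = (2.6 - 2)/(1 - 2) × (2.6 - 3)/(1 - 3) = -0.120000
L_1(2.6) = (2.6 - 1)/(2 - 1) × (2.6 - 3)/(2 - 3) = 0.640000
L_2(2.6) = (2.6 - 1)/(3 - 1) × (2.6 - 2)/(3 - 2) = 0.480000

P(2.6) = (-2)×L_0(2.6) + 7×L_1(2.6) + (-7)×L_2(2.6)
P(2.6) = 1.360000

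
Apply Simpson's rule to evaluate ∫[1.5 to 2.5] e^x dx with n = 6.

f(x) = e^x
a = 1.5, b = 2.5, n = 6
h = (b - a)/n = 0.166667

Simpson's rule: (h/3)[f(x₀) + 4f(x₁) + 2f(x₂) + ... + f(xₙ)]

x_0 = 1.5000, f(x_0) = 4.481689, coefficient = 1
x_1 = 1.6667, f(x_1) = 5.294490, coefficient = 4
x_2 = 1.8333, f(x_2) = 6.254701, coefficient = 2
x_3 = 2.0000, f(x_3) = 7.389056, coefficient = 4
x_4 = 2.1667, f(x_4) = 8.729138, coefficient = 2
x_5 = 2.3333, f(x_5) = 10.312259, coefficient = 4
x_6 = 2.5000, f(x_6) = 12.182494, coefficient = 1

I ≈ (0.166667/3) × 138.615080 = 7.700838
Exact value: 7.700805
Error: 0.000033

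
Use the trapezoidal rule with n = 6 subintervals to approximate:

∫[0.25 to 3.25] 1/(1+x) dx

f(x) = 1/(1+x)
a = 0.25, b = 3.25, n = 6
h = (b - a)/n = 0.500000

Trapezoidal rule: (h/2)[f(x₀) + 2f(x₁) + 2f(x₂) + ... + f(xₙ)]

x_0 = 0.2500, f(x_0) = 0.800000, coefficient = 1
x_1 = 0.7500, f(x_1) = 0.571429, coefficient = 2
x_2 = 1.2500, f(x_2) = 0.444444, coefficient = 2
x_3 = 1.7500, f(x_3) = 0.363636, coefficient = 2
x_4 = 2.2500, f(x_4) = 0.307692, coefficient = 2
x_5 = 2.7500, f(x_5) = 0.266667, coefficient = 2
x_6 = 3.2500, f(x_6) = 0.235294, coefficient = 1

I ≈ (0.500000/2) × 4.943031 = 1.235758
Exact value: 1.223775
Error: 0.011982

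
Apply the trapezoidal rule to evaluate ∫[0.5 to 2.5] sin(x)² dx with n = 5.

f(x) = sin(x)²
a = 0.5, b = 2.5, n = 5
h = (b - a)/n = 0.400000

Trapezoidal rule: (h/2)[f(x₀) + 2f(x₁) + 2f(x₂) + ... + f(xₙ)]

x_0 = 0.5000, f(x_0) = 0.229849, coefficient = 1
x_1 = 0.9000, f(x_1) = 0.613601, coefficient = 2
x_2 = 1.3000, f(x_2) = 0.928444, coefficient = 2
x_3 = 1.7000, f(x_3) = 0.983399, coefficient = 2
x_4 = 2.1000, f(x_4) = 0.745130, coefficient = 2
x_5 = 2.5000, f(x_5) = 0.358169, coefficient = 1

I ≈ (0.400000/2) × 7.129168 = 1.425834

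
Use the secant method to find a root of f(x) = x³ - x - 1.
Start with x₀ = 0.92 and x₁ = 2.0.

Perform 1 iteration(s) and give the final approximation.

f(x) = x³ - x - 1
x₀ = 0.92, x₁ = 2.0

Secant formula: x_{n+1} = x_n - f(x_n)(x_n - x_{n-1})/(f(x_n) - f(x_{n-1}))

Iteration 1:
  f(0.920000) = -1.141312
  f(2.000000) = 5.000000
  x_2 = 2.000000 - 5.000000×(2.000000 - 0.920000)/(5.000000 - (-1.141312))
       = 1.120709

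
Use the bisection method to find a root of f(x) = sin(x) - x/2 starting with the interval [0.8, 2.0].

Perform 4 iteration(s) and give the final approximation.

f(x) = sin(x) - x/2
Initial interval: [0.8, 2.0]

Iteration 1:
  c_1 = (0.800000 + 2.000000)/2 = 1.400000
  f(c_1) = f(1.400000) = 0.285450
  f(a) × f(c) ≥ 0, new interval: [1.400000, 2.000000]
Iteration 2:
  c_2 = (1.400000 + 2.000000)/2 = 1.700000
  f(c_2) = f(1.700000) = 0.141665
  f(a) × f(c) ≥ 0, new interval: [1.700000, 2.000000]
Iteration 3:
  c_3 = (1.700000 + 2.000000)/2 = 1.850000
  f(c_3) = f(1.850000) = 0.036275
  f(a) × f(c) ≥ 0, new interval: [1.850000, 2.000000]
Iteration 4:
  c_4 = (1.850000 + 2.000000)/2 = 1.925000
  f(c_4) = f(1.925000) = -0.024577
  f(a) × f(c) < 0, new interval: [1.850000, 1.925000]

After 4 iteration(s), the approximation is c_4 = 1.925000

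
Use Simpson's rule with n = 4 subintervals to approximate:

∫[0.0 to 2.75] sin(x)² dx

f(x) = sin(x)²
a = 0.0, b = 2.75, n = 4
h = (b - a)/n = 0.687500

Simpson's rule: (h/3)[f(x₀) + 4f(x₁) + 2f(x₂) + ... + f(xₙ)]

x_0 = 0.0000, f(x_0) = 0.000000, coefficient = 1
x_1 = 0.6875, f(x_1) = 0.402726, coefficient = 4
x_2 = 1.3750, f(x_2) = 0.962151, coefficient = 2
x_3 = 2.0625, f(x_3) = 0.777095, coefficient = 4
x_4 = 2.7500, f(x_4) = 0.145665, coefficient = 1

I ≈ (0.687500/3) × 6.789251 = 1.555870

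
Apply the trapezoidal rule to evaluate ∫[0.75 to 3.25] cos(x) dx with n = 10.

f(x) = cos(x)
a = 0.75, b = 3.25, n = 10
h = (b - a)/n = 0.250000

Trapezoidal rule: (h/2)[f(x₀) + 2f(x₁) + 2f(x₂) + ... + f(xₙ)]

x_0 = 0.7500, f(x_0) = 0.731689, coefficient = 1
x_1 = 1.0000, f(x_1) = 0.540302, coefficient = 2
x_2 = 1.2500, f(x_2) = 0.315322, coefficient = 2
x_3 = 1.5000, f(x_3) = 0.070737, coefficient = 2
x_4 = 1.7500, f(x_4) = -0.178246, coefficient = 2
x_5 = 2.0000, f(x_5) = -0.416147, coefficient = 2
x_6 = 2.2500, f(x_6) = -0.628174, coefficient = 2
x_7 = 2.5000, f(x_7) = -0.801144, coefficient = 2
x_8 = 2.7500, f(x_8) = -0.924302, coefficient = 2
x_9 = 3.0000, f(x_9) = -0.989992, coefficient = 2
x_10 = 3.2500, f(x_10) = -0.994130, coefficient = 1

I ≈ (0.250000/2) × -6.285727 = -0.785716
Exact value: -0.789834
Error: 0.004118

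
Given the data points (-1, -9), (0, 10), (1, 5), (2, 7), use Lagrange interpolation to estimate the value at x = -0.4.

Lagrange interpolation formula:
P(x) = Σ yᵢ × Lᵢ(x)
where Lᵢ(x) = Π_{j≠i} (x - xⱼ)/(xᵢ - xⱼ)

L_0(-0.4) = (-0.4 - 0)/(-1 - 0) × (-0.4 - 1)/(-1 - 1) × (-0.4 - 2)/(-1 - 2) = 0.224000
L_1(-0.4) = (-0.4 - (-1))/(0 - (-1)) × (-0.4 - 1)/(0 - 1) × (-0.4 - 2)/(0 - 2) = 1.008000
L_2(-0.4) = (-0.4 - (-1))/(1 - (-1)) × (-0.4 - 0)/(1 - 0) × (-0.4 - 2)/(1 - 2) = -0.288000
L_3(-0.4) = (-0.4 - (-1))/(2 - (-1)) × (-0.4 - 0)/(2 - 0) × (-0.4 - 1)/(2 - 1) = 0.056000

P(-0.4) = (-9)×L_0(-0.4) + 10×L_1(-0.4) + 5×L_2(-0.4) + 7×L_3(-0.4)
P(-0.4) = 7.016000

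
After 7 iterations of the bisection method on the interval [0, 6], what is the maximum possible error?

Bisection error bound: |error| ≤ (b-a)/2^n
|error| ≤ (6 - 0)/2^7 = 6/2^7
|error| ≤ 0.0468750000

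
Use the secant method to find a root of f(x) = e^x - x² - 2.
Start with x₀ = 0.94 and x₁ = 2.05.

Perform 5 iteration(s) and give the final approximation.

f(x) = e^x - x² - 2
x₀ = 0.94, x₁ = 2.05

Secant formula: x_{n+1} = x_n - f(x_n)(x_n - x_{n-1})/(f(x_n) - f(x_{n-1}))

Iteration 1:
  f(0.940000) = -0.323619
  f(2.050000) = 1.565401
  x_2 = 2.050000 - 1.565401×(2.050000 - 0.940000)/(1.565401 - (-0.323619))
       = 1.130160
Iteration 2:
  f(2.050000) = 1.565401
  f(1.130160) = -0.181109
  x_3 = 1.130160 - (-0.181109)×(1.130160 - 2.050000)/(-0.181109 - 1.565401)
       = 1.225546
Iteration 3:
  f(1.130160) = -0.181109
  f(1.225546) = -0.095938
  x_4 = 1.225546 - (-0.095938)×(1.225546 - 1.130160)/(-0.095938 - (-0.181109))
       = 1.332989
Iteration 4:
  f(1.225546) = -0.095938
  f(1.332989) = 0.015502
  x_5 = 1.332989 - 0.015502×(1.332989 - 1.225546)/(0.015502 - (-0.095938))
       = 1.318043
Iteration 5:
  f(1.332989) = 0.015502
  f(1.318043) = -0.001135
  x_6 = 1.318043 - (-0.001135)×(1.318043 - 1.332989)/(-0.001135 - 0.015502)
       = 1.319062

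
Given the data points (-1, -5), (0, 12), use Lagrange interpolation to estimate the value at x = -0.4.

Lagrange interpolation formula:
P(x) = Σ yᵢ × Lᵢ(x)
where Lᵢ(x) = Π_{j≠i} (x - xⱼ)/(xᵢ - xⱼ)

L_0(-0.4) = (-0.4 - 0)/(-1 - 0) = 0.400000
L_1(-0.4) = (-0.4 - (-1))/(0 - (-1)) = 0.600000

P(-0.4) = (-5)×L_0(-0.4) + 12×L_1(-0.4)
P(-0.4) = 5.200000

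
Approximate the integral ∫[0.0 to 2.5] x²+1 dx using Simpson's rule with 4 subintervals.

f(x) = x²+1
a = 0.0, b = 2.5, n = 4
h = (b - a)/n = 0.625000

Simpson's rule: (h/3)[f(x₀) + 4f(x₁) + 2f(x₂) + ... + f(xₙ)]

x_0 = 0.0000, f(x_0) = 1.000000, coefficient = 1
x_1 = 0.6250, f(x_1) = 1.390625, coefficient = 4
x_2 = 1.2500, f(x_2) = 2.562500, coefficient = 2
x_3 = 1.8750, f(x_3) = 4.515625, coefficient = 4
x_4 = 2.5000, f(x_4) = 7.250000, coefficient = 1

I ≈ (0.625000/3) × 37.000000 = 7.708333
Exact value: 7.708333
Error: 0.000000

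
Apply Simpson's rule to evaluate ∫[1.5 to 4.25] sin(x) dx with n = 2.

f(x) = sin(x)
a = 1.5, b = 4.25, n = 2
h = (b - a)/n = 1.375000

Simpson's rule: (h/3)[f(x₀) + 4f(x₁) + 2f(x₂) + ... + f(xₙ)]

x_0 = 1.5000, f(x_0) = 0.997495, coefficient = 1
x_1 = 2.8750, f(x_1) = 0.263446, coefficient = 4
x_2 = 4.2500, f(x_2) = -0.894989, coefficient = 1

I ≈ (1.375000/3) × 1.156290 = 0.529966
Exact value: 0.516825
Error: 0.013141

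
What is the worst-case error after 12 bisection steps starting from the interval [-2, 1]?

Bisection error bound: |error| ≤ (b-a)/2^n
|error| ≤ (1 - (-2))/2^12 = 3/2^12
|error| ≤ 0.0007324219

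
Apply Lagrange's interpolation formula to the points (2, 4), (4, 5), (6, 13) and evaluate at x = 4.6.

Lagrange interpolation formula:
P(x) = Σ yᵢ × Lᵢ(x)
where Lᵢ(x) = Π_{j≠i} (x - xⱼ)/(xᵢ - xⱼ)

L_0(4.6) = (4.6 - 4)/(2 - 4) × (4.6 - 6)/(2 - 6) = -0.105000
L_1(4.6) = (4.6 - 2)/(4 - 2) × (4.6 - 6)/(4 - 6) = 0.910000
L_2(4.6) = (4.6 - 2)/(6 - 2) × (4.6 - 4)/(6 - 4) = 0.195000

P(4.6) = 4×L_0(4.6) + 5×L_1(4.6) + 13×L_2(4.6)
P(4.6) = 6.665000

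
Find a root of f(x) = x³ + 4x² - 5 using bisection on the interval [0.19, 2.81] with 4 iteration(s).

f(x) = x³ + 4x² - 5
Initial interval: [0.19, 2.81]

Iteration 1:
  c_1 = (0.190000 + 2.810000)/2 = 1.500000
  f(c_1) = f(1.500000) = 7.375000
  f(a) × f(c) < 0, new interval: [0.190000, 1.500000]
Iteration 2:
  c_2 = (0.190000 + 1.500000)/2 = 0.845000
  f(c_2) = f(0.845000) = -1.540549
  f(a) × f(c) ≥ 0, new interval: [0.845000, 1.500000]
Iteration 3:
  c_3 = (0.845000 + 1.500000)/2 = 1.172500
  f(c_3) = f(1.172500) = 2.110927
  f(a) × f(c) < 0, new interval: [0.845000, 1.172500]
Iteration 4:
  c_4 = (0.845000 + 1.172500)/2 = 1.008750
  f(c_4) = f(1.008750) = 0.096787
  f(a) × f(c) < 0, new interval: [0.845000, 1.008750]

After 4 iteration(s), the approximation is c_4 = 1.008750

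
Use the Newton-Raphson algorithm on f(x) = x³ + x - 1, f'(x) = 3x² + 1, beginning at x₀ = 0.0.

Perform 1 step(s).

f(x) = x³ + x - 1
f'(x) = 3x² + 1
x₀ = 0.0

Newton-Raphson formula: x_{n+1} = x_n - f(x_n)/f'(x_n)

Iteration 1:
  f(0.000000) = -1.000000
  f'(0.000000) = 1.000000
  x_1 = 0.000000 - (-1.000000)/1.000000 = 1.000000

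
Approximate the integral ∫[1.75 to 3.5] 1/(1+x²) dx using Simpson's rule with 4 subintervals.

f(x) = 1/(1+x²)
a = 1.75, b = 3.5, n = 4
h = (b - a)/n = 0.437500

Simpson's rule: (h/3)[f(x₀) + 4f(x₁) + 2f(x₂) + ... + f(xₙ)]

x_0 = 1.7500, f(x_0) = 0.246154, coefficient = 1
x_1 = 2.1875, f(x_1) = 0.172856, coefficient = 4
x_2 = 2.6250, f(x_2) = 0.126733, coefficient = 2
x_3 = 3.0625, f(x_3) = 0.096349, coefficient = 4
x_4 = 3.5000, f(x_4) = 0.075472, coefficient = 1

I ≈ (0.437500/3) × 1.651913 = 0.240904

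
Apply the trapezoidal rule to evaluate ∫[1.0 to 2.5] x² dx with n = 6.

f(x) = x²
a = 1.0, b = 2.5, n = 6
h = (b - a)/n = 0.250000

Trapezoidal rule: (h/2)[f(x₀) + 2f(x₁) + 2f(x₂) + ... + f(xₙ)]

x_0 = 1.0000, f(x_0) = 1.000000, coefficient = 1
x_1 = 1.2500, f(x_1) = 1.562500, coefficient = 2
x_2 = 1.5000, f(x_2) = 2.250000, coefficient = 2
x_3 = 1.7500, f(x_3) = 3.062500, coefficient = 2
x_4 = 2.0000, f(x_4) = 4.000000, coefficient = 2
x_5 = 2.2500, f(x_5) = 5.062500, coefficient = 2
x_6 = 2.5000, f(x_6) = 6.250000, coefficient = 1

I ≈ (0.250000/2) × 39.125000 = 4.890625
Exact value: 4.875000
Error: 0.015625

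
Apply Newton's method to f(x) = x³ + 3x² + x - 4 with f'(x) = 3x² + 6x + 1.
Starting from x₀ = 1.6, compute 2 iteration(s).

f(x) = x³ + 3x² + x - 4
f'(x) = 3x² + 6x + 1
x₀ = 1.6

Newton-Raphson formula: x_{n+1} = x_n - f(x_n)/f'(x_n)

Iteration 1:
  f(1.600000) = 9.376000
  f'(1.600000) = 18.280000
  x_1 = 1.600000 - 9.376000/18.280000 = 1.087090
Iteration 2:
  f(1.087090) = 1.917065
  f'(1.087090) = 11.067830
  x_2 = 1.087090 - 1.917065/11.067830 = 0.913879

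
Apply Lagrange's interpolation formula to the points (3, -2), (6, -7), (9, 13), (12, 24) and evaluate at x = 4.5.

Lagrange interpolation formula:
P(x) = Σ yᵢ × Lᵢ(x)
where Lᵢ(x) = Π_{j≠i} (x - xⱼ)/(xᵢ - xⱼ)

L_0(4.5) = (4.5 - 6)/(3 - 6) × (4.5 - 9)/(3 - 9) × (4.5 - 12)/(3 - 12) = 0.312500
L_1(4.5) = (4.5 - 3)/(6 - 3) × (4.5 - 9)/(6 - 9) × (4.5 - 12)/(6 - 12) = 0.937500
L_2(4.5) = (4.5 - 3)/(9 - 3) × (4.5 - 6)/(9 - 6) × (4.5 - 12)/(9 - 12) = -0.312500
L_3(4.5) = (4.5 - 3)/(12 - 3) × (4.5 - 6)/(12 - 6) × (4.5 - 9)/(12 - 9) = 0.062500

P(4.5) = (-2)×L_0(4.5) + (-7)×L_1(4.5) + 13×L_2(4.5) + 24×L_3(4.5)
P(4.5) = -9.750000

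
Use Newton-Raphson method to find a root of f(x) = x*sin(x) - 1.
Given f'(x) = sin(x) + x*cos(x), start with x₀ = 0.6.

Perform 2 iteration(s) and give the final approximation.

f(x) = x*sin(x) - 1
f'(x) = sin(x) + x*cos(x)
x₀ = 0.6

Newton-Raphson formula: x_{n+1} = x_n - f(x_n)/f'(x_n)

Iteration 1:
  f(0.600000) = -0.661215
  f'(0.600000) = 1.059844
  x_1 = 0.600000 - (-0.661215)/1.059844 = 1.223879
Iteration 2:
  f(1.223879) = 0.150967
  f'(1.223879) = 1.356545
  x_2 = 1.223879 - 0.150967/1.356545 = 1.112591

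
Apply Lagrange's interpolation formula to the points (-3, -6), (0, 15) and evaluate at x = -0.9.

Lagrange interpolation formula:
P(x) = Σ yᵢ × Lᵢ(x)
where Lᵢ(x) = Π_{j≠i} (x - xⱼ)/(xᵢ - xⱼ)

L_0(-0.9) = (-0.9 - 0)/(-3 - 0) = 0.300000
L_1(-0.9) = (-0.9 - (-3))/(0 - (-3)) = 0.700000

P(-0.9) = (-6)×L_0(-0.9) + 15×L_1(-0.9)
P(-0.9) = 8.700000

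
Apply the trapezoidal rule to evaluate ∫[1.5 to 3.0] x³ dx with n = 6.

f(x) = x³
a = 1.5, b = 3.0, n = 6
h = (b - a)/n = 0.250000

Trapezoidal rule: (h/2)[f(x₀) + 2f(x₁) + 2f(x₂) + ... + f(xₙ)]

x_0 = 1.5000, f(x_0) = 3.375000, coefficient = 1
x_1 = 1.7500, f(x_1) = 5.359375, coefficient = 2
x_2 = 2.0000, f(x_2) = 8.000000, coefficient = 2
x_3 = 2.2500, f(x_3) = 11.390625, coefficient = 2
x_4 = 2.5000, f(x_4) = 15.625000, coefficient = 2
x_5 = 2.7500, f(x_5) = 20.796875, coefficient = 2
x_6 = 3.0000, f(x_6) = 27.000000, coefficient = 1

I ≈ (0.250000/2) × 152.718750 = 19.089844
Exact value: 18.984375
Error: 0.105469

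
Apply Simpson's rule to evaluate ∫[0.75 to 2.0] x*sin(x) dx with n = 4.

f(x) = x*sin(x)
a = 0.75, b = 2.0, n = 4
h = (b - a)/n = 0.312500

Simpson's rule: (h/3)[f(x₀) + 4f(x₁) + 2f(x₂) + ... + f(xₙ)]

x_0 = 0.7500, f(x_0) = 0.511229, coefficient = 1
x_1 = 1.0625, f(x_1) = 0.928173, coefficient = 4
x_2 = 1.3750, f(x_2) = 1.348728, coefficient = 2
x_3 = 1.6875, f(x_3) = 1.676021, coefficient = 4
x_4 = 2.0000, f(x_4) = 1.818595, coefficient = 1

I ≈ (0.312500/3) × 15.444059 = 1.608756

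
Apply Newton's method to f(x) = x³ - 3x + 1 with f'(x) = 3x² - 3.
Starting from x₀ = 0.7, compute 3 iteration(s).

f(x) = x³ - 3x + 1
f'(x) = 3x² - 3
x₀ = 0.7

Newton-Raphson formula: x_{n+1} = x_n - f(x_n)/f'(x_n)

Iteration 1:
  f(0.700000) = -0.757000
  f'(0.700000) = -1.530000
  x_1 = 0.700000 - (-0.757000)/(-1.530000) = 0.205229
Iteration 2:
  f(0.205229) = 0.392958
  f'(0.205229) = -2.873643
  x_2 = 0.205229 - 0.392958/(-2.873643) = 0.341974
Iteration 3:
  f(0.341974) = 0.014070
  f'(0.341974) = -2.649161
  x_3 = 0.341974 - 0.014070/(-2.649161) = 0.347285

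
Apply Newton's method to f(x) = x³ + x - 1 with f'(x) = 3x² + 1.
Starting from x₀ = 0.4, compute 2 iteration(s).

f(x) = x³ + x - 1
f'(x) = 3x² + 1
x₀ = 0.4

Newton-Raphson formula: x_{n+1} = x_n - f(x_n)/f'(x_n)

Iteration 1:
  f(0.400000) = -0.536000
  f'(0.400000) = 1.480000
  x_1 = 0.400000 - (-0.536000)/1.480000 = 0.762162
Iteration 2:
  f(0.762162) = 0.204895
  f'(0.762162) = 2.742673
  x_2 = 0.762162 - 0.204895/2.742673 = 0.687456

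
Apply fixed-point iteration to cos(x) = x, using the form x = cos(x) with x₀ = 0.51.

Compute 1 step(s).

Equation: cos(x) = x
Fixed-point form: x = cos(x)
x₀ = 0.51

x_1 = g(0.510000) = 0.872745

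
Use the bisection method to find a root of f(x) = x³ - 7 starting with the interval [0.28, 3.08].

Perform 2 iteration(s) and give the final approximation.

f(x) = x³ - 7
Initial interval: [0.28, 3.08]

Iteration 1:
  c_1 = (0.280000 + 3.080000)/2 = 1.680000
  f(c_1) = f(1.680000) = -2.258368
  f(a) × f(c) ≥ 0, new interval: [1.680000, 3.080000]
Iteration 2:
  c_2 = (1.680000 + 3.080000)/2 = 2.380000
  f(c_2) = f(2.380000) = 6.481272
  f(a) × f(c) < 0, new interval: [1.680000, 2.380000]

After 2 iteration(s), the approximation is c_2 = 2.380000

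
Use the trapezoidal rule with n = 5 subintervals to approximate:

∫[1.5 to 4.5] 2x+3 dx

f(x) = 2x+3
a = 1.5, b = 4.5, n = 5
h = (b - a)/n = 0.600000

Trapezoidal rule: (h/2)[f(x₀) + 2f(x₁) + 2f(x₂) + ... + f(xₙ)]

x_0 = 1.5000, f(x_0) = 6.000000, coefficient = 1
x_1 = 2.1000, f(x_1) = 7.200000, coefficient = 2
x_2 = 2.7000, f(x_2) = 8.400000, coefficient = 2
x_3 = 3.3000, f(x_3) = 9.600000, coefficient = 2
x_4 = 3.9000, f(x_4) = 10.800000, coefficient = 2
x_5 = 4.5000, f(x_5) = 12.000000, coefficient = 1

I ≈ (0.600000/2) × 90.000000 = 27.000000
Exact value: 27.000000
Error: 0.000000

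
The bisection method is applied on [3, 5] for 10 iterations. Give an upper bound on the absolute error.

Bisection error bound: |error| ≤ (b-a)/2^n
|error| ≤ (5 - 3)/2^10 = 2/2^10
|error| ≤ 0.0019531250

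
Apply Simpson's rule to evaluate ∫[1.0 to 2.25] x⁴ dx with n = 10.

f(x) = x⁴
a = 1.0, b = 2.25, n = 10
h = (b - a)/n = 0.125000

Simpson's rule: (h/3)[f(x₀) + 4f(x₁) + 2f(x₂) + ... + f(xₙ)]

x_0 = 1.0000, f(x_0) = 1.000000, coefficient = 1
x_1 = 1.1250, f(x_1) = 1.601807, coefficient = 4
x_2 = 1.2500, f(x_2) = 2.441406, coefficient = 2
x_3 = 1.3750, f(x_3) = 3.574463, coefficient = 4
x_4 = 1.5000, f(x_4) = 5.062500, coefficient = 2
x_5 = 1.6250, f(x_5) = 6.972900, coefficient = 4
x_6 = 1.7500, f(x_6) = 9.378906, coefficient = 2
x_7 = 1.8750, f(x_7) = 12.359619, coefficient = 4
x_8 = 2.0000, f(x_8) = 16.000000, coefficient = 2
x_9 = 2.1250, f(x_9) = 20.390869, coefficient = 4
x_10 = 2.2500, f(x_10) = 25.628906, coefficient = 1

I ≈ (0.125000/3) × 271.993164 = 11.333049
Exact value: 11.333008
Error: 0.000041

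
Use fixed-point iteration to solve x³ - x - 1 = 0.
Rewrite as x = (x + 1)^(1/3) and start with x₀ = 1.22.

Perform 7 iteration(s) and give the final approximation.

Equation: x³ - x - 1 = 0
Fixed-point form: x = (x + 1)^(1/3)
x₀ = 1.22

x_1 = g(1.220000) = 1.304521
x_2 = g(1.304521) = 1.320870
x_3 = g(1.320870) = 1.323987
x_4 = g(1.323987) = 1.324579
x_5 = g(1.324579) = 1.324692
x_6 = g(1.324692) = 1.324713
x_7 = g(1.324713) = 1.324717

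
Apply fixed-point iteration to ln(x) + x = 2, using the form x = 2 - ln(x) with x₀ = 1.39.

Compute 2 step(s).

Equation: ln(x) + x = 2
Fixed-point form: x = 2 - ln(x)
x₀ = 1.39

x_1 = g(1.390000) = 1.670696
x_2 = g(1.670696) = 1.486760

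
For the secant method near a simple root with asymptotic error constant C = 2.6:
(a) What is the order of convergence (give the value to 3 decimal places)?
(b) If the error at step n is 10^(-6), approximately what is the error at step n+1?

(a) Secant method has superlinear convergence with order φ = (1+√5)/2 ≈ 1.618.
    This means |e_{n+1}| ≈ C|e_n|^1.618.

(b) With |e_n| = 10^(-6) and C = 2.6:
    |e_{n+1}| ≈ 2.6 × (10^(-6))^1.618 = 2.6 × 10^(-9.71)

(a) ≈ 1.618 (golden ratio); (b) |e_{n+1}| ≈ 5.091e-10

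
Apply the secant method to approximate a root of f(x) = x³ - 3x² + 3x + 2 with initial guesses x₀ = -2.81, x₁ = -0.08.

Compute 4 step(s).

f(x) = x³ - 3x² + 3x + 2
x₀ = -2.81, x₁ = -0.08

Secant formula: x_{n+1} = x_n - f(x_n)(x_n - x_{n-1})/(f(x_n) - f(x_{n-1}))

Iteration 1:
  f(-2.810000) = -52.306341
  f(-0.080000) = 1.740288
  x_2 = -0.080000 - 1.740288×(-0.080000 - (-2.810000))/(1.740288 - (-52.306341))
       = -0.167905
Iteration 2:
  f(-0.080000) = 1.740288
  f(-0.167905) = 1.406974
  x_3 = -0.167905 - 1.406974×(-0.167905 - (-0.080000))/(1.406974 - 1.740288)
       = -0.538968
Iteration 3:
  f(-0.167905) = 1.406974
  f(-0.538968) = -0.644927
  x_4 = -0.538968 - (-0.644927)×(-0.538968 - (-0.167905))/(-0.644927 - 1.406974)
       = -0.422340
Iteration 4:
  f(-0.538968) = -0.644927
  f(-0.422340) = 0.122531
  x_5 = -0.422340 - 0.122531×(-0.422340 - (-0.538968))/(0.122531 - (-0.644927))
       = -0.440961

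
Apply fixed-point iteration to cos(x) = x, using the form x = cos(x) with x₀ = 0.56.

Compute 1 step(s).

Equation: cos(x) = x
Fixed-point form: x = cos(x)
x₀ = 0.56

x_1 = g(0.560000) = 0.847255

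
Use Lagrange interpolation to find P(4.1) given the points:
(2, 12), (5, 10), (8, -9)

Lagrange interpolation formula:
P(x) = Σ yᵢ × Lᵢ(x)
where Lᵢ(x) = Π_{j≠i} (x - xⱼ)/(xᵢ - xⱼ)

L_0(4.1) = (4.1 - 5)/(2 - 5) × (4.1 - 8)/(2 - 8) = 0.195000
L_1(4.1) = (4.1 - 2)/(5 - 2) × (4.1 - 8)/(5 - 8) = 0.910000
L_2(4.1) = (4.1 - 2)/(8 - 2) × (4.1 - 5)/(8 - 5) = -0.105000

P(4.1) = 12×L_0(4.1) + 10×L_1(4.1) + (-9)×L_2(4.1)
P(4.1) = 12.385000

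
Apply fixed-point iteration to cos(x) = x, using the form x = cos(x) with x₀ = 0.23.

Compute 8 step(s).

Equation: cos(x) = x
Fixed-point form: x = cos(x)
x₀ = 0.23

x_1 = g(0.230000) = 0.973666
x_2 = g(0.973666) = 0.562271
x_3 = g(0.562271) = 0.846046
x_4 = g(0.846046) = 0.662948
x_5 = g(0.662948) = 0.788181
x_6 = g(0.788181) = 0.705136
x_7 = g(0.705136) = 0.761523
x_8 = g(0.761523) = 0.723786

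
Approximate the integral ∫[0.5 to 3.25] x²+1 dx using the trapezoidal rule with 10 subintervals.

f(x) = x²+1
a = 0.5, b = 3.25, n = 10
h = (b - a)/n = 0.275000

Trapezoidal rule: (h/2)[f(x₀) + 2f(x₁) + 2f(x₂) + ... + f(xₙ)]

x_0 = 0.5000, f(x_0) = 1.250000, coefficient = 1
x_1 = 0.7750, f(x_1) = 1.600625, coefficient = 2
x_2 = 1.0500, f(x_2) = 2.102500, coefficient = 2
x_3 = 1.3250, f(x_3) = 2.755625, coefficient = 2
x_4 = 1.6000, f(x_4) = 3.560000, coefficient = 2
x_5 = 1.8750, f(x_5) = 4.515625, coefficient = 2
x_6 = 2.1500, f(x_6) = 5.622500, coefficient = 2
x_7 = 2.4250, f(x_7) = 6.880625, coefficient = 2
x_8 = 2.7000, f(x_8) = 8.290000, coefficient = 2
x_9 = 2.9750, f(x_9) = 9.850625, coefficient = 2
x_10 = 3.2500, f(x_10) = 11.562500, coefficient = 1

I ≈ (0.275000/2) × 103.168750 = 14.185703
Exact value: 14.151042
Error: 0.034661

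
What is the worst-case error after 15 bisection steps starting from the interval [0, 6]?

Bisection error bound: |error| ≤ (b-a)/2^n
|error| ≤ (6 - 0)/2^15 = 6/2^15
|error| ≤ 0.0001831055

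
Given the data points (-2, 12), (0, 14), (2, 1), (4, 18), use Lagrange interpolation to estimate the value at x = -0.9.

Lagrange interpolation formula:
P(x) = Σ yᵢ × Lᵢ(x)
where Lᵢ(x) = Π_{j≠i} (x - xⱼ)/(xᵢ - xⱼ)

L_0(-0.9) = (-0.9 - 0)/(-2 - 0) × (-0.9 - 2)/(-2 - 2) × (-0.9 - 4)/(-2 - 4) = 0.266437
L_1(-0.9) = (-0.9 - (-2))/(0 - (-2)) × (-0.9 - 2)/(0 - 2) × (-0.9 - 4)/(0 - 4) = 0.976938
L_2(-0.9) = (-0.9 - (-2))/(2 - (-2)) × (-0.9 - 0)/(2 - 0) × (-0.9 - 4)/(2 - 4) = -0.303188
L_3(-0.9) = (-0.9 - (-2))/(4 - (-2)) × (-0.9 - 0)/(4 - 0) × (-0.9 - 2)/(4 - 2) = 0.059812

P(-0.9) = 12×L_0(-0.9) + 14×L_1(-0.9) + 1×L_2(-0.9) + 18×L_3(-0.9)
P(-0.9) = 17.647813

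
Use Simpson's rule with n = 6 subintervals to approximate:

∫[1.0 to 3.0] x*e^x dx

f(x) = x*e^x
a = 1.0, b = 3.0, n = 6
h = (b - a)/n = 0.333333

Simpson's rule: (h/3)[f(x₀) + 4f(x₁) + 2f(x₂) + ... + f(xₙ)]

x_0 = 1.0000, f(x_0) = 2.718282, coefficient = 1
x_1 = 1.3333, f(x_1) = 5.058224, coefficient = 4
x_2 = 1.6667, f(x_2) = 8.824150, coefficient = 2
x_3 = 2.0000, f(x_3) = 14.778112, coefficient = 4
x_4 = 2.3333, f(x_4) = 24.061937, coefficient = 2
x_5 = 2.6667, f(x_5) = 38.378443, coefficient = 4
x_6 = 3.0000, f(x_6) = 60.256611, coefficient = 1

I ≈ (0.333333/3) × 361.606182 = 40.178465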